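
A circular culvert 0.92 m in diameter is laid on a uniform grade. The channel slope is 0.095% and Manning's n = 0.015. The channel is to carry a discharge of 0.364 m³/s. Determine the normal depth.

Manning's equation rearranged: A R^(2/3) = nQ / (1·√S) = 0.015 × 0.364 / (√0.00095) = 0.1771.
Try y = 0.498 m: A R^(2/3) = 0.1424 — low.
Try y = 0.573 m: A R^(2/3) = 0.1774 — matches.

y_n = 0.573 m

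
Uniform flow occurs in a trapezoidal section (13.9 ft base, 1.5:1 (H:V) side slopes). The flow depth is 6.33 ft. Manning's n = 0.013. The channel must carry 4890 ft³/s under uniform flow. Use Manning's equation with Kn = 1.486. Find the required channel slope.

S = 0.013

With bottom width b = 13.9 ft and side slope z = 1.5: A = (b + zy)y = (13.9 + 1.5×6.33)×6.33 = 148.1 ft²; P = b + 2y√(1+z²) = 13.9 + 2×6.33×1.803 = 36.72 ft.
Hydraulic radius R = A/P = 148.1/36.72 = 4.033 ft.
From Manning's equation, S = [nQ / (1.486 A R^(2/3))]² = [0.013 × 4890 / (1.486 × 148.1 × 4.033^(2/3))]² = 0.013.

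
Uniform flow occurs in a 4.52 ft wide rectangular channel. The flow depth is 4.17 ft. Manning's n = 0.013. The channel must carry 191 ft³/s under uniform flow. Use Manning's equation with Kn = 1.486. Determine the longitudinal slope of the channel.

S = 0.00472

Flow area A = b·y = 4.52 × 4.17 = 18.85 ft². Wetted perimeter P = b + 2y = 4.52 + 2×4.17 = 12.86 ft.
Hydraulic radius R = A/P = 18.85/12.86 = 1.466 ft.
From Manning's equation, S = [nQ / (1.486 A R^(2/3))]² = [0.013 × 191 / (1.486 × 18.85 × 1.466^(2/3))]² = 0.00472.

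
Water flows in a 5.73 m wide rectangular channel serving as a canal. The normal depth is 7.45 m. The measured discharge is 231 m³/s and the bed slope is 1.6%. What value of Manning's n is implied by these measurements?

n = 0.038

Flow area A = b·y = 5.73 × 7.45 = 42.69 m². Wetted perimeter P = b + 2y = 5.73 + 2×7.45 = 20.63 m.
Hydraulic radius R = A/P = 42.69/20.63 = 2.069 m.
Rearranging Manning's equation: n = (1/Q) A R^(2/3) S^(1/2) = (1/231) × 42.69 × 2.069^(2/3) × √0.016 = 0.038.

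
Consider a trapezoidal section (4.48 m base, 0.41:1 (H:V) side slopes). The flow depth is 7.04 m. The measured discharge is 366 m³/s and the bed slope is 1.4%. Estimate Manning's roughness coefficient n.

With bottom width b = 4.48 m and side slope z = 0.41: A = (b + zy)y = (4.48 + 0.41×7.04)×7.04 = 51.86 m²; P = b + 2y√(1+z²) = 4.48 + 2×7.04×1.081 = 19.7 m.
Hydraulic radius R = A/P = 51.86/19.7 = 2.633 m.
Rearranging Manning's equation: n = (1/Q) A R^(2/3) S^(1/2) = (1/366) × 51.86 × 2.633^(2/3) × √0.014 = 0.032.

n = 0.032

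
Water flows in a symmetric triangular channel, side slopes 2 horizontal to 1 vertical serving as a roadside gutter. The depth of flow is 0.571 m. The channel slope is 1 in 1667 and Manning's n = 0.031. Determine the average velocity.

For a triangular section with side slope z = 2: A = zy² = 2×0.571² = 0.6521 m²; P = 2y√(1+z²) = 2×0.571×2.236 = 2.554 m.
Hydraulic radius R = A/P = 0.6521/2.554 = 0.2554 m.
From Manning's equation, V = (1/n) R^(2/3) S^(1/2) = (1/0.031) × 0.2554^(2/3) × 0.0005999^(1/2) = 0.318 m/s.

V = 0.318 m/s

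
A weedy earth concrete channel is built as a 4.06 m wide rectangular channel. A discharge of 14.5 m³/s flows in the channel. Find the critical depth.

y_c = 1.09 m

For a rectangular channel, critical depth y_c = (q²/g)^(1/3) where q = Q/b = 14.5/4.06 = 3.571 m²/s.
So y_c = (3.571²/9.81)^(1/3) = 1.09 m.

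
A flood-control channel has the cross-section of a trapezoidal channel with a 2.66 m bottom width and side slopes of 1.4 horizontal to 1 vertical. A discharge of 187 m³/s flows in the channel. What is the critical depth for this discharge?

At critical depth, Q² T / (g A³) = 1, i.e. A³/T = Q²/g = 187²/9.81 = 3565.
Try y = 3.44 m: A³/T = 1384 — short.
Try y = 4.31 m: A³/T = 3572 — ≈ 3565.

y_c = 4.31 m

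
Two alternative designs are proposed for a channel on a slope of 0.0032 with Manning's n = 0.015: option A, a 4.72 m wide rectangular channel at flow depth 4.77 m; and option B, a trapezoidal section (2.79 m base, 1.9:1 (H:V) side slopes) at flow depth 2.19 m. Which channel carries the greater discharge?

channel A

Channel A: Flow area A = b·y = 4.72 × 4.77 = 22.51 m². Wetted perimeter P = b + 2y = 4.72 + 2×4.77 = 14.26 m. Hydraulic radius R = A/P = 22.51/14.26 = 1.579 m. Q_A = (1/0.015)·22.51·1.579^(2/3)·√0.0032 = 115.1 m³/s.
Channel B: With bottom width b = 2.79 m and side slope z = 1.9: A = (b + zy)y = (2.79 + 1.9×2.19)×2.19 = 15.22 m²; P = b + 2y√(1+z²) = 2.79 + 2×2.19×2.147 = 12.19 m. Hydraulic radius R = A/P = 15.22/12.19 = 1.248 m. Q_B = (1/0.015)·15.22·1.248^(2/3)·√0.0032 = 66.56 m³/s.
Q_A = 115.1 m³/s vs Q_B = 66.56 m³/s, so channel A carries more.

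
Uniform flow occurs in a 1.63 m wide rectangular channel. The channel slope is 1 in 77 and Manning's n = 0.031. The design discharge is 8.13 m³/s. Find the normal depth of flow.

Manning's equation rearranged: A R^(2/3) = nQ / (1·√S) = 0.031 × 8.13 / (√0.01299) = 2.212.
At y = 1.56 m: A R^(2/3) = 1.676 — low.
At y = 1.96 m: A R^(2/3) = 2.211 — ≈ 2.212.

y_n = 1.96 m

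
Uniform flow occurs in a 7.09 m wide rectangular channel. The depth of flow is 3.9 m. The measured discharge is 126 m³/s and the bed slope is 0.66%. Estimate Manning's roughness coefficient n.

Flow area A = b·y = 7.09 × 3.9 = 27.65 m². Wetted perimeter P = b + 2y = 7.09 + 2×3.9 = 14.89 m.
Hydraulic radius R = A/P = 27.65/14.89 = 1.857 m.
Rearranging Manning's equation: n = (1/Q) A R^(2/3) S^(1/2) = (1/126) × 27.65 × 1.857^(2/3) × √0.0066 = 0.0269.

n = 0.0269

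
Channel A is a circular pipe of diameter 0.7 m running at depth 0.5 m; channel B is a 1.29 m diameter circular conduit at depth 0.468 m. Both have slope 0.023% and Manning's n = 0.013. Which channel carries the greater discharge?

channel B

Channel A: For a circular section of diameter D = 0.7 m at depth y = 0.5 m, the central angle is θ = 2 arccos(1 − 2y/D) = 4.027 rad. Then A = (D²/8)(θ − sin θ) = 0.2941 m² and P = Dθ/2 = 1.41 m. Hydraulic radius R = A/P = 0.2941/1.41 = 0.2087 m. Q_A = (1/0.013)·0.2941·0.2087^(2/3)·√0.00023 = 0.1207 m³/s.
Channel B: For a circular section of diameter D = 1.29 m at depth y = 0.468 m, the central angle is θ = 2 arccos(1 − 2y/D) = 2.586 rad. Then A = (D²/8)(θ − sin θ) = 0.4281 m² and P = Dθ/2 = 1.668 m. Hydraulic radius R = A/P = 0.4281/1.668 = 0.2567 m. Q_B = (1/0.013)·0.4281·0.2567^(2/3)·√0.00023 = 0.2017 m³/s.
Q_A = 0.1207 m³/s vs Q_B = 0.2017 m³/s, so channel B carries more.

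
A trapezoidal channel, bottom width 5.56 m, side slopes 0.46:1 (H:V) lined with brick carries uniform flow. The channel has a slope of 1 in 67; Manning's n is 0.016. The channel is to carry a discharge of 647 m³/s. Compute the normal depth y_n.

y_n = 5.59 m

Manning's equation rearranged: A R^(2/3) = nQ / (1·√S) = 0.016 × 647 / (√0.01493) = 84.73.
Try y = 4.85 m: A R^(2/3) = 66.36 — short.
Try y = 6.32 m: A R^(2/3) = 105 — over.
Try y = 5.59 m: A R^(2/3) = 84.71 — matches.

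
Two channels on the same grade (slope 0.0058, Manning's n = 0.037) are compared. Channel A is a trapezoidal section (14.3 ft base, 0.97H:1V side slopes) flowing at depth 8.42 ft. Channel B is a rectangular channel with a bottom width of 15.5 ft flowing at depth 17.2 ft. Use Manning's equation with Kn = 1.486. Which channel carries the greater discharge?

Channel A: With bottom width b = 14.3 ft and side slope z = 0.97: A = (b + zy)y = (14.3 + 0.97×8.42)×8.42 = 189.2 ft²; P = b + 2y√(1+z²) = 14.3 + 2×8.42×1.393 = 37.76 ft. Hydraulic radius R = A/P = 189.2/37.76 = 5.01 ft. Q_A = (1.486/0.037)·189.2·5.01^(2/3)·√0.0058 = 1694 ft³/s.
Channel B: Flow area A = b·y = 15.5 × 17.2 = 266.6 ft². Wetted perimeter P = b + 2y = 15.5 + 2×17.2 = 49.9 ft. Hydraulic radius R = A/P = 266.6/49.9 = 5.343 ft. Q_B = (1.486/0.037)·266.6·5.343^(2/3)·√0.0058 = 2492 ft³/s.
Q_A = 1694 ft³/s vs Q_B = 2492 ft³/s, so channel B carries more.

channel B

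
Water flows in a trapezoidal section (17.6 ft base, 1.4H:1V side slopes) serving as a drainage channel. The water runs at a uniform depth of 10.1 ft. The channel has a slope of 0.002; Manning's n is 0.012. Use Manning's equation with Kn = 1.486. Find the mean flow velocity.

With bottom width b = 17.6 ft and side slope z = 1.4: A = (b + zy)y = (17.6 + 1.4×10.1)×10.1 = 320.6 ft²; P = b + 2y√(1+z²) = 17.6 + 2×10.1×1.72 = 52.35 ft.
Hydraulic radius R = A/P = 320.6/52.35 = 6.123 ft.
From Manning's equation, V = (1.486/n) R^(2/3) S^(1/2) = (1.486/0.012) × 6.123^(2/3) × 0.002^(1/2) = 18.5 ft/s.

V = 18.5 ft/s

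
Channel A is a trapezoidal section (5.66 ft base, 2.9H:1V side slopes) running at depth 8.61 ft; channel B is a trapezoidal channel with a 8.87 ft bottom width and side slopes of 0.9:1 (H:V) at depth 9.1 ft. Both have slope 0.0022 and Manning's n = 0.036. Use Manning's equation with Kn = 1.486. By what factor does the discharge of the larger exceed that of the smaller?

Channel A: With bottom width b = 5.66 ft and side slope z = 2.9: A = (b + zy)y = (5.66 + 2.9×8.61)×8.61 = 263.7 ft²; P = b + 2y√(1+z²) = 5.66 + 2×8.61×3.068 = 58.48 ft. Hydraulic radius R = A/P = 263.7/58.48 = 4.509 ft. Q_A = (1.486/0.036)·263.7·4.509^(2/3)·√0.0022 = 1394 ft³/s.
Channel B: With bottom width b = 8.87 ft and side slope z = 0.9: A = (b + zy)y = (8.87 + 0.9×9.1)×9.1 = 155.2 ft²; P = b + 2y√(1+z²) = 8.87 + 2×9.1×1.345 = 33.36 ft. Hydraulic radius R = A/P = 155.2/33.36 = 4.654 ft. Q_B = (1.486/0.036)·155.2·4.654^(2/3)·√0.0022 = 837.9 ft³/s.
The larger discharge is 1394 ft³/s and the smaller is 837.9 ft³/s; the ratio is 1.66.

1.66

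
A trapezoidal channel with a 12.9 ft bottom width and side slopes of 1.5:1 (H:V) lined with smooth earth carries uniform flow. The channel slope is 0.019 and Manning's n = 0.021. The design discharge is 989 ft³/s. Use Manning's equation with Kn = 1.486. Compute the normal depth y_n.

Manning's equation rearranged: A R^(2/3) = nQ / (1.486·√S) = 0.021 × 989 / (1.486 × √0.019) = 101.4.
Try y = 2.55 ft: A R^(2/3) = 66.12 — too small.
Try y = 3.63 ft: A R^(2/3) = 124.7 — too large.
Try y = 3.24 ft: A R^(2/3) = 101.4 — matches.

y_n = 3.24 ft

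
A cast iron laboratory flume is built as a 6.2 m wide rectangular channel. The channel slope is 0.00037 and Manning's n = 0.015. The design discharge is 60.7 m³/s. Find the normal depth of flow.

Manning's equation rearranged: A R^(2/3) = nQ / (1·√S) = 0.015 × 60.7 / (√0.00037) = 47.33.
Trying y = 3.75 m: A R^(2/3) = 33.08 — low.
Trying y = 5.9 m: A R^(2/3) = 58.69 — high.
Trying y = 4.96 m: A R^(2/3) = 47.3 — matches.

y_n = 4.96 m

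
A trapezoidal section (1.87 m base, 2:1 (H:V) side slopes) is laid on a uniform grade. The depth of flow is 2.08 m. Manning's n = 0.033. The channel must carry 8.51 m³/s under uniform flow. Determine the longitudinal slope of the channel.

With bottom width b = 1.87 m and side slope z = 2: A = (b + zy)y = (1.87 + 2×2.08)×2.08 = 12.54 m²; P = b + 2y√(1+z²) = 1.87 + 2×2.08×2.236 = 11.17 m.
Hydraulic radius R = A/P = 12.54/11.17 = 1.123 m.
From Manning's equation, S = [nQ / (1 A R^(2/3))]² = [0.033 × 8.51 / (1 × 12.54 × 1.123^(2/3))]² = 0.00043.

S = 0.00043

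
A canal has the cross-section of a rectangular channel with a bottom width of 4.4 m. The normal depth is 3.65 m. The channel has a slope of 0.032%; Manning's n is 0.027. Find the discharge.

Flow area A = b·y = 4.4 × 3.65 = 16.06 m². Wetted perimeter P = b + 2y = 4.4 + 2×3.65 = 11.7 m.
Hydraulic radius R = A/P = 16.06/11.7 = 1.373 m.
Manning's equation: Q = (1/n) A R^(2/3) S^(1/2) = (1/0.027) × 16.06 × 1.373^(2/3) × 0.00032^(1/2) = 13.1 m³/s.

Q = 13.1 m³/s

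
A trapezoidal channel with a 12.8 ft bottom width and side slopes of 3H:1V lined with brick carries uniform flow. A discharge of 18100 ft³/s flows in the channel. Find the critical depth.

y_c = 16.7 ft

At critical depth, Q² T / (g A³) = 1, i.e. A³/T = Q²/g = 18100²/32.2 = 10170000.
Trying y = 19.1 ft: A³/T = 18840000 — too large.
Trying y = 16.7 ft: A³/T = 10260000 — matches.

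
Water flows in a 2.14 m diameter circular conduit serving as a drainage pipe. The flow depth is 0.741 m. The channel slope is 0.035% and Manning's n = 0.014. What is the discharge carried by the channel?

Q = 0.816 m³/s

For a circular section of diameter D = 2.14 m at depth y = 0.741 m, the central angle is θ = 2 arccos(1 − 2y/D) = 2.517 rad. Then A = (D²/8)(θ − sin θ) = 1.106 m² and P = Dθ/2 = 2.693 m.
Hydraulic radius R = A/P = 1.106/2.693 = 0.4106 m.
Manning's equation: Q = (1/n) A R^(2/3) S^(1/2) = (1/0.014) × 1.106 × 0.4106^(2/3) × 0.00035^(1/2) = 0.816 m³/s.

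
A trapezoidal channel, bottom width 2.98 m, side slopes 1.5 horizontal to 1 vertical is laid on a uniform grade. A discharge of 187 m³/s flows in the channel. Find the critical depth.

At critical depth, Q² T / (g A³) = 1, i.e. A³/T = Q²/g = 187²/9.81 = 3565.
At y = 5.27 m: A³/T = 10050 — over.
At y = 3.07 m: A³/T = 1036 — short.
At y = 4.14 m: A³/T = 3576 — close enough.

y_c = 4.14 m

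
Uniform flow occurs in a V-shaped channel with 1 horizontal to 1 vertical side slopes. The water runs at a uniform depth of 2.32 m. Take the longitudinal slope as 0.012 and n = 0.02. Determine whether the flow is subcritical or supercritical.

For a triangular section with side slope z = 1: A = zy² = 1×2.32² = 5.382 m²; P = 2y√(1+z²) = 2×2.32×1.414 = 6.562 m.
Hydraulic radius R = A/P = 5.382/6.562 = 0.8202 m.
V = (1/n) R^(2/3) √S = (1/0.02) × 0.8202^(2/3) × √0.012 = 4.799 m/s. Hydraulic depth D_h = A/T = 5.382/4.64 = 1.16 m.
Froude number Fr = V/√(g·D_h) = 4.799/√(9.81×1.16) = 1.42, which is greater than 1, so the flow is supercritical.

supercritical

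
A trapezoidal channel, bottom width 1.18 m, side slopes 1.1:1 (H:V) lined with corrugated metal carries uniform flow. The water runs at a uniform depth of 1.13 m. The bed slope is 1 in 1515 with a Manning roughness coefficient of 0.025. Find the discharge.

With bottom width b = 1.18 m and side slope z = 1.1: A = (b + zy)y = (1.18 + 1.1×1.13)×1.13 = 2.738 m²; P = b + 2y√(1+z²) = 1.18 + 2×1.13×1.487 = 4.54 m.
Hydraulic radius R = A/P = 2.738/4.54 = 0.6031 m.
Manning's equation: Q = (1/n) A R^(2/3) S^(1/2) = (1/0.025) × 2.738 × 0.6031^(2/3) × 0.0006601^(1/2) = 2.01 m³/s.

Q = 2.01 m³/s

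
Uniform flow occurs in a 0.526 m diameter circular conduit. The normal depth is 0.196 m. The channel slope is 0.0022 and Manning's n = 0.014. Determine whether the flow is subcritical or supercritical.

subcritical

For a circular section of diameter D = 0.526 m at depth y = 0.196 m, the central angle is θ = 2 arccos(1 − 2y/D) = 2.626 rad. Then A = (D²/8)(θ − sin θ) = 0.07379 m² and P = Dθ/2 = 0.6907 m.
Hydraulic radius R = A/P = 0.07379/0.6907 = 0.1068 m.
V = (1/n) R^(2/3) √S = (1/0.014) × 0.1068^(2/3) × √0.0022 = 0.7543 m/s. Hydraulic depth D_h = A/T = 0.07379/0.5086 = 0.1451 m.
Froude number Fr = V/√(g·D_h) = 0.7543/√(9.81×0.1451) = 0.632, which is less than 1, so the flow is subcritical.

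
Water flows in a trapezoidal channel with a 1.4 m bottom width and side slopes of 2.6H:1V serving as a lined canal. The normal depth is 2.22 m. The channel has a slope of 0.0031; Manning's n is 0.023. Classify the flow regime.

With bottom width b = 1.4 m and side slope z = 2.6: A = (b + zy)y = (1.4 + 2.6×2.22)×2.22 = 15.92 m²; P = b + 2y√(1+z²) = 1.4 + 2×2.22×2.786 = 13.77 m.
Hydraulic radius R = A/P = 15.92/13.77 = 1.156 m.
V = (1/n) R^(2/3) √S = (1/0.023) × 1.156^(2/3) × √0.0031 = 2.667 m/s. Hydraulic depth D_h = A/T = 15.92/12.94 = 1.23 m.
Froude number Fr = V/√(g·D_h) = 2.667/√(9.81×1.23) = 0.768, which is less than 1, so the flow is subcritical.

subcritical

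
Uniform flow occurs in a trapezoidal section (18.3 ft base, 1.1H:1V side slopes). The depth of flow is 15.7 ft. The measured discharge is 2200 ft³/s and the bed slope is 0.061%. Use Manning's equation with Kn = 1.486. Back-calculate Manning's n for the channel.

n = 0.0391

With bottom width b = 18.3 ft and side slope z = 1.1: A = (b + zy)y = (18.3 + 1.1×15.7)×15.7 = 558.4 ft²; P = b + 2y√(1+z²) = 18.3 + 2×15.7×1.487 = 64.98 ft.
Hydraulic radius R = A/P = 558.4/64.98 = 8.594 ft.
Rearranging Manning's equation: n = (1.486/Q) A R^(2/3) S^(1/2) = (1.486/2200) × 558.4 × 8.594^(2/3) × √0.00061 = 0.0391.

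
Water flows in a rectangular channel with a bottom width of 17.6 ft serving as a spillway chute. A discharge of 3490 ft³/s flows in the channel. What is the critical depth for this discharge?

For a rectangular channel, critical depth y_c = (q²/g)^(1/3) where q = Q/b = 3490/17.6 = 198.3 ft²/s.
So y_c = (198.3²/32.2)^(1/3) = 10.7 ft.

y_c = 10.7 ft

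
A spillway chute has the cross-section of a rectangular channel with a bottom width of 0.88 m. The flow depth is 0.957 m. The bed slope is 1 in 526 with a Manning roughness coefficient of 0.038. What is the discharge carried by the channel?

Flow area A = b·y = 0.88 × 0.957 = 0.8422 m². Wetted perimeter P = b + 2y = 0.88 + 2×0.957 = 2.794 m.
Hydraulic radius R = A/P = 0.8422/2.794 = 0.3014 m.
Manning's equation: Q = (1/n) A R^(2/3) S^(1/2) = (1/0.038) × 0.8422 × 0.3014^(2/3) × 0.001901^(1/2) = 0.434 m³/s.

Q = 0.434 m³/s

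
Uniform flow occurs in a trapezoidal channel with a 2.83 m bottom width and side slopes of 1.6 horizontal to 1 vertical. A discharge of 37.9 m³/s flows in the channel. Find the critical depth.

At critical depth, Q² T / (g A³) = 1, i.e. A³/T = Q²/g = 37.9²/9.81 = 146.4.
Try y = 1.38 m: A³/T = 46.38 — too small.
Try y = 2.31 m: A³/T = 335.2 — too large.
Try y = 1.87 m: A³/T = 146.4 — ≈ 146.4.

y_c = 1.87 m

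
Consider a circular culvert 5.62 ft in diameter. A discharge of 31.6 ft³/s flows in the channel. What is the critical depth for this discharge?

y_c = 1.51 ft

At critical depth, Q² T / (g A³) = 1, i.e. A³/T = Q²/g = 31.6²/32.2 = 31.01.
At y = 1.32 ft: A³/T = 18.37 — low.
At y = 1.66 ft: A³/T = 44.82 — high.
At y = 1.51 ft: A³/T = 31.03 — close enough.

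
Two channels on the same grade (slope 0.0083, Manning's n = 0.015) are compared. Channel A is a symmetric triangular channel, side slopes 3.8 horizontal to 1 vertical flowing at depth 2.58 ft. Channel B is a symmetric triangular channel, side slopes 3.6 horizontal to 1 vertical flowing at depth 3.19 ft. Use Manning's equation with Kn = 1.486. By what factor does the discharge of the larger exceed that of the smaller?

1.66

Channel A: For a triangular section with side slope z = 3.8: A = zy² = 3.8×2.58² = 25.29 ft²; P = 2y√(1+z²) = 2×2.58×3.929 = 20.28 ft. Hydraulic radius R = A/P = 25.29/20.28 = 1.248 ft. Q_A = (1.486/0.015)·25.29·1.248^(2/3)·√0.0083 = 264.6 ft³/s.
Channel B: For a triangular section with side slope z = 3.6: A = zy² = 3.6×3.19² = 36.63 ft²; P = 2y√(1+z²) = 2×3.19×3.736 = 23.84 ft. Hydraulic radius R = A/P = 36.63/23.84 = 1.537 ft. Q_B = (1.486/0.015)·36.63·1.537^(2/3)·√0.0083 = 440.3 ft³/s.
The larger discharge is 440.3 ft³/s and the smaller is 264.6 ft³/s; the ratio is 1.66.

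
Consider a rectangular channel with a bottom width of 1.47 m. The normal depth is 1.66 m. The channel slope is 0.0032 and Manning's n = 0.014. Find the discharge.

Flow area A = b·y = 1.47 × 1.66 = 2.44 m². Wetted perimeter P = b + 2y = 1.47 + 2×1.66 = 4.79 m.
Hydraulic radius R = A/P = 2.44/4.79 = 0.5094 m.
Manning's equation: Q = (1/n) A R^(2/3) S^(1/2) = (1/0.014) × 2.44 × 0.5094^(2/3) × 0.0032^(1/2) = 6.29 m³/s.

Q = 6.29 m³/s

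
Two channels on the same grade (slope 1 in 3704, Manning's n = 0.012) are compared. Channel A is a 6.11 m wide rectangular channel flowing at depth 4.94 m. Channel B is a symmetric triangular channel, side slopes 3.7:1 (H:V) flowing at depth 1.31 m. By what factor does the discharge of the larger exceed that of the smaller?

Channel A: Flow area A = b·y = 6.11 × 4.94 = 30.18 m². Wetted perimeter P = b + 2y = 6.11 + 2×4.94 = 15.99 m. Hydraulic radius R = A/P = 30.18/15.99 = 1.888 m. Q_A = (1/0.012)·30.18·1.888^(2/3)·√0.00027 = 63.12 m³/s.
Channel B: For a triangular section with side slope z = 3.7: A = zy² = 3.7×1.31² = 6.35 m²; P = 2y√(1+z²) = 2×1.31×3.833 = 10.04 m. Hydraulic radius R = A/P = 6.35/10.04 = 0.6323 m. Q_B = (1/0.012)·6.35·0.6323^(2/3)·√0.00027 = 6.405 m³/s.
The larger discharge is 63.12 m³/s and the smaller is 6.405 m³/s; the ratio is 9.86.

9.86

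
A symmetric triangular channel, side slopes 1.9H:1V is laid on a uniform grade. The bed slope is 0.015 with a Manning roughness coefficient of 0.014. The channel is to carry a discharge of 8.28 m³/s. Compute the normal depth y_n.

y_n = 0.944 m

Manning's equation rearranged: A R^(2/3) = nQ / (1·√S) = 0.014 × 8.28 / (√0.015) = 0.9465.
At y = 1.09 m: A R^(2/3) = 1.388 — too large.
At y = 0.748 m: A R^(2/3) = 0.5086 — too small.
At y = 0.944 m: A R^(2/3) = 0.9461 — matches.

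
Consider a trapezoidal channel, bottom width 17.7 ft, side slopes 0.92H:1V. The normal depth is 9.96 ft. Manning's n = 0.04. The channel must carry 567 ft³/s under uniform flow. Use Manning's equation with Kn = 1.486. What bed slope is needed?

With bottom width b = 17.7 ft and side slope z = 0.92: A = (b + zy)y = (17.7 + 0.92×9.96)×9.96 = 267.6 ft²; P = b + 2y√(1+z²) = 17.7 + 2×9.96×1.359 = 44.77 ft.
Hydraulic radius R = A/P = 267.6/44.77 = 5.977 ft.
From Manning's equation, S = [nQ / (1.486 A R^(2/3))]² = [0.04 × 567 / (1.486 × 267.6 × 5.977^(2/3))]² = 0.0003.

S = 0.0003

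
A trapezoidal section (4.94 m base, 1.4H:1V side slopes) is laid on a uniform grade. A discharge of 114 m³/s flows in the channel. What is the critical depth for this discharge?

At critical depth, Q² T / (g A³) = 1, i.e. A³/T = Q²/g = 114²/9.81 = 1325.
Try y = 3.28 m: A³/T = 2164 — high.
Try y = 2.88 m: A³/T = 1327 — matches.

y_c = 2.88 m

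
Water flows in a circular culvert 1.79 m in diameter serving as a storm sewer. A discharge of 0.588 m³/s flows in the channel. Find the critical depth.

y_c = 0.367 m

At critical depth, Q² T / (g A³) = 1, i.e. A³/T = Q²/g = 0.588²/9.81 = 0.03524.
At y = 0.317 m: A³/T = 0.01993 — too small.
At y = 0.435 m: A³/T = 0.06878 — too large.
At y = 0.367 m: A³/T = 0.0354 — matches.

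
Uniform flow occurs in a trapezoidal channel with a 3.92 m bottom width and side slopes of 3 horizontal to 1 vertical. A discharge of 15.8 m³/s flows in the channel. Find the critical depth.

y_c = 0.929 m

At critical depth, Q² T / (g A³) = 1, i.e. A³/T = Q²/g = 15.8²/9.81 = 25.45.
Try y = 0.722 m: A³/T = 10.28 — low.
Try y = 1.08 m: A³/T = 44.46 — high.
Try y = 0.929 m: A³/T = 25.48 — matches.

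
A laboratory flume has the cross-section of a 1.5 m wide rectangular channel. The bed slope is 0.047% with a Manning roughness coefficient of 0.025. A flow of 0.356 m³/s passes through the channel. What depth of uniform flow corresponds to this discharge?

Manning's equation rearranged: A R^(2/3) = nQ / (1·√S) = 0.025 × 0.356 / (√0.00047) = 0.4105.
Trying y = 0.422 m: A R^(2/3) = 0.2645 — too small.
Trying y = 0.723 m: A R^(2/3) = 0.557 — too large.
Trying y = 0.577 m: A R^(2/3) = 0.4101 — ≈ 0.4105.

y_n = 0.577 m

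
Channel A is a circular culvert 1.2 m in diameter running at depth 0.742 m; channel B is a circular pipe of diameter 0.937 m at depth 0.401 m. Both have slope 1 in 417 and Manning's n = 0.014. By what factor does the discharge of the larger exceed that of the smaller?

3.57

Channel A: For a circular section of diameter D = 1.2 m at depth y = 0.742 m, the central angle is θ = 2 arccos(1 − 2y/D) = 3.619 rad. Then A = (D²/8)(θ − sin θ) = 0.7343 m² and P = Dθ/2 = 2.172 m. Hydraulic radius R = A/P = 0.7343/2.172 = 0.3381 m. Q_A = (1/0.014)·0.7343·0.3381^(2/3)·√0.002398 = 1.247 m³/s.
Channel B: For a circular section of diameter D = 0.937 m at depth y = 0.401 m, the central angle is θ = 2 arccos(1 − 2y/D) = 2.852 rad. Then A = (D²/8)(θ − sin θ) = 0.2817 m² and P = Dθ/2 = 1.336 m. Hydraulic radius R = A/P = 0.2817/1.336 = 0.2108 m. Q_B = (1/0.014)·0.2817·0.2108^(2/3)·√0.002398 = 0.3491 m³/s.
The larger discharge is 1.247 m³/s and the smaller is 0.3491 m³/s; the ratio is 3.57.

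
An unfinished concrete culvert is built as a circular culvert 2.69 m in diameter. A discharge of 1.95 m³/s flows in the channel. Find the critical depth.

At critical depth, Q² T / (g A³) = 1, i.e. A³/T = Q²/g = 1.95²/9.81 = 0.3876.
At y = 0.423 m: A³/T = 0.09575 — too small.
At y = 0.751 m: A³/T = 0.9047 — too large.
At y = 0.604 m: A³/T = 0.3872 — ≈ 0.3876.

y_c = 0.604 m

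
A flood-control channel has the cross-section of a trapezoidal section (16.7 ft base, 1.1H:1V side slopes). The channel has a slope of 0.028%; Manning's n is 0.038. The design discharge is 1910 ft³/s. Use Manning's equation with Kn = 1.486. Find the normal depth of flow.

y_n = 18 ft

Manning's equation rearranged: A R^(2/3) = nQ / (1.486·√S) = 0.038 × 1910 / (1.486 × √0.00028) = 2919.
Trying y = 21.7 ft: A R^(2/3) = 4312 — too large.
Trying y = 13.3 ft: A R^(2/3) = 1584 — too small.
Trying y = 18 ft: A R^(2/3) = 2917 — matches.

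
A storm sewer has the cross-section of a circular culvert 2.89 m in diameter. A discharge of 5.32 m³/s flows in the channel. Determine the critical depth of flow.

At critical depth, Q² T / (g A³) = 1, i.e. A³/T = Q²/g = 5.32²/9.81 = 2.885.
Try y = 1.25 m: A³/T = 7.012 — over.
Try y = 0.811 m: A³/T = 1.321 — short.
Try y = 0.992 m: A³/T = 2.882 — ≈ 2.885.

y_c = 0.992 m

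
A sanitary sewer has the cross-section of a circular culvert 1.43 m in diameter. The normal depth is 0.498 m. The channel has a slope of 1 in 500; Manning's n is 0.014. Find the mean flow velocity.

V = 1.35 m/s

For a circular section of diameter D = 1.43 m at depth y = 0.498 m, the central angle is θ = 2 arccos(1 − 2y/D) = 2.525 rad. Then A = (D²/8)(θ − sin θ) = 0.4976 m² and P = Dθ/2 = 1.805 m.
Hydraulic radius R = A/P = 0.4976/1.805 = 0.2756 m.
From Manning's equation, V = (1/n) R^(2/3) S^(1/2) = (1/0.014) × 0.2756^(2/3) × 0.002^(1/2) = 1.35 m/s.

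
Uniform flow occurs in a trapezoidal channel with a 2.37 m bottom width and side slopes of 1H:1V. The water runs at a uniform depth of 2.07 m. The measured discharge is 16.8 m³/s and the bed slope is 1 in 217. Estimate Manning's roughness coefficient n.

n = 0.04

With bottom width b = 2.37 m and side slope z = 1: A = (b + zy)y = (2.37 + 1×2.07)×2.07 = 9.191 m²; P = b + 2y√(1+z²) = 2.37 + 2×2.07×1.414 = 8.225 m.
Hydraulic radius R = A/P = 9.191/8.225 = 1.117 m.
Rearranging Manning's equation: n = (1/Q) A R^(2/3) S^(1/2) = (1/16.8) × 9.191 × 1.117^(2/3) × √0.004608 = 0.04.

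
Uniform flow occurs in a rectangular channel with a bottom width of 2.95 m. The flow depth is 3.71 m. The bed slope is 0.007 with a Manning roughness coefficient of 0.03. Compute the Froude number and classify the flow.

Flow area A = b·y = 2.95 × 3.71 = 10.94 m². Wetted perimeter P = b + 2y = 2.95 + 2×3.71 = 10.37 m.
Hydraulic radius R = A/P = 10.94/10.37 = 1.055 m.
V = (1/n) R^(2/3) √S = (1/0.03) × 1.055^(2/3) × √0.007 = 2.891 m/s. Hydraulic depth D_h = A/T = 10.94/2.95 = 3.71 m.
Froude number Fr = V/√(g·D_h) = 2.891/√(9.81×3.71) = 0.479, which is less than 1, so the flow is subcritical.

subcritical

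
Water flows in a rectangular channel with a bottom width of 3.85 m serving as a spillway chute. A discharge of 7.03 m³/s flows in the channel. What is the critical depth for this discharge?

y_c = 0.698 m

For a rectangular channel, critical depth y_c = (q²/g)^(1/3) where q = Q/b = 7.03/3.85 = 1.826 m²/s.
So y_c = (1.826²/9.81)^(1/3) = 0.698 m.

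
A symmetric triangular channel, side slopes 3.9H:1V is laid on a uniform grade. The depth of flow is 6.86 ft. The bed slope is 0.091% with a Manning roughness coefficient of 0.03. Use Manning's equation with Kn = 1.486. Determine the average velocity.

For a triangular section with side slope z = 3.9: A = zy² = 3.9×6.86² = 183.5 ft²; P = 2y√(1+z²) = 2×6.86×4.026 = 55.24 ft.
Hydraulic radius R = A/P = 183.5/55.24 = 3.323 ft.
From Manning's equation, V = (1.486/n) R^(2/3) S^(1/2) = (1.486/0.03) × 3.323^(2/3) × 0.00091^(1/2) = 3.33 ft/s.

V = 3.33 ft/s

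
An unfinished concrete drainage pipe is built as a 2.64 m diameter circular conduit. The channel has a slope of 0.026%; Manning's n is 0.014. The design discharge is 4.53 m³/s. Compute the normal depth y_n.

y_n = 2.05 m

Manning's equation rearranged: A R^(2/3) = nQ / (1·√S) = 0.014 × 4.53 / (√0.00026) = 3.933.
Try y = 1.65 m: A R^(2/3) = 2.965 — short.
Try y = 2.39 m: A R^(2/3) = 4.433 — over.
Try y = 2.05 m: A R^(2/3) = 3.934 — close enough.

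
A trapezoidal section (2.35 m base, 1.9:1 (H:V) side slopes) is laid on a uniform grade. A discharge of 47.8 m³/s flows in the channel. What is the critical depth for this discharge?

y_c = 2.11 m

At critical depth, Q² T / (g A³) = 1, i.e. A³/T = Q²/g = 47.8²/9.81 = 232.9.
Try y = 2.51 m: A³/T = 479.9 — over.
Try y = 1.64 m: A³/T = 83.94 — short.
Try y = 2.11 m: A³/T = 233 — close enough.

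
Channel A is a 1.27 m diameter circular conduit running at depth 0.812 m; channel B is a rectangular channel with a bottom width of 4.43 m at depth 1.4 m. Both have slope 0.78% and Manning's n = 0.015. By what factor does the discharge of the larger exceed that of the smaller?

12.9

Channel A: For a circular section of diameter D = 1.27 m at depth y = 0.812 m, the central angle is θ = 2 arccos(1 − 2y/D) = 3.707 rad. Then A = (D²/8)(θ − sin θ) = 0.8552 m² and P = Dθ/2 = 2.354 m. Hydraulic radius R = A/P = 0.8552/2.354 = 0.3634 m. Q_A = (1/0.015)·0.8552·0.3634^(2/3)·√0.0078 = 2.564 m³/s.
Channel B: Flow area A = b·y = 4.43 × 1.4 = 6.202 m². Wetted perimeter P = b + 2y = 4.43 + 2×1.4 = 7.23 m. Hydraulic radius R = A/P = 6.202/7.23 = 0.8578 m. Q_B = (1/0.015)·6.202·0.8578^(2/3)·√0.0078 = 32.97 m³/s.
The larger discharge is 32.97 m³/s and the smaller is 2.564 m³/s; the ratio is 12.9.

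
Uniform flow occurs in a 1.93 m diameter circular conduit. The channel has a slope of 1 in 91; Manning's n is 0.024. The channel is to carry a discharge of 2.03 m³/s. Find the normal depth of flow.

Manning's equation rearranged: A R^(2/3) = nQ / (1·√S) = 0.024 × 2.03 / (√0.01099) = 0.4648.
At y = 0.849 m: A R^(2/3) = 0.72 — too large.
At y = 0.585 m: A R^(2/3) = 0.3595 — too small.
At y = 0.669 m: A R^(2/3) = 0.4647 — ≈ 0.4648.

y_n = 0.669 m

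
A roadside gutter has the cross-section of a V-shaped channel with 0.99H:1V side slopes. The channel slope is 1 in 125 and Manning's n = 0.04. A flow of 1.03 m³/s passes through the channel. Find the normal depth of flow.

y_n = 0.975 m

Manning's equation rearranged: A R^(2/3) = nQ / (1·√S) = 0.04 × 1.03 / (√0.008) = 0.4606.
Trying y = 0.755 m: A R^(2/3) = 0.2332 — short.
Trying y = 1.09 m: A R^(2/3) = 0.6208 — over.
Trying y = 0.975 m: A R^(2/3) = 0.4611 — matches.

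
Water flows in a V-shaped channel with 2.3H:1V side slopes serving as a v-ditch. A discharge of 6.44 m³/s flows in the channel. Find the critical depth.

At critical depth, Q² T / (g A³) = 1, i.e. A³/T = Q²/g = 6.44²/9.81 = 4.228.
Trying y = 1.3 m: A³/T = 9.821 — too large.
Trying y = 0.923 m: A³/T = 1.772 — too small.
Trying y = 1.1 m: A³/T = 4.26 — close enough.

y_c = 1.1 m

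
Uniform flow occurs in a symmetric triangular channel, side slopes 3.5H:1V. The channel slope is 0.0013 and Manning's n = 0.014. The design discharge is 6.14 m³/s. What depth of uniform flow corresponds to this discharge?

Manning's equation rearranged: A R^(2/3) = nQ / (1·√S) = 0.014 × 6.14 / (√0.0013) = 2.384.
Trying y = 1.33 m: A R^(2/3) = 4.595 — high.
Trying y = 0.714 m: A R^(2/3) = 0.8747 — low.
Trying y = 1.04 m: A R^(2/3) = 2.385 — close enough.

y_n = 1.04 m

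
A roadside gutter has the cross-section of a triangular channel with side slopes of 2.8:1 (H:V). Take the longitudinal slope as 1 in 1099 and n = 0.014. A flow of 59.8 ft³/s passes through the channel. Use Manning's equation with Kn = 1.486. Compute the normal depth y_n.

Manning's equation rearranged: A R^(2/3) = nQ / (1.486·√S) = 0.014 × 59.8 / (1.486 × √0.0009099) = 18.68.
Try y = 2.1 ft: A R^(2/3) = 12.26 — too small.
Try y = 3.11 ft: A R^(2/3) = 34.92 — too large.
Try y = 2.46 ft: A R^(2/3) = 18.69 — ≈ 18.68.

y_n = 2.46 ft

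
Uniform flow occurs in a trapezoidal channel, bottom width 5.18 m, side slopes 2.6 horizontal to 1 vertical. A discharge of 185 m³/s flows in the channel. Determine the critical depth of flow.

At critical depth, Q² T / (g A³) = 1, i.e. A³/T = Q²/g = 185²/9.81 = 3489.
Try y = 3.71 m: A³/T = 6800 — high.
Try y = 3.16 m: A³/T = 3510 — ≈ 3489.

y_c = 3.16 m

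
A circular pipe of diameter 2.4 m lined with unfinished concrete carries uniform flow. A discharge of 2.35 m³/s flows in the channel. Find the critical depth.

y_c = 0.687 m

At critical depth, Q² T / (g A³) = 1, i.e. A³/T = Q²/g = 2.35²/9.81 = 0.5629.
Trying y = 0.873 m: A³/T = 1.424 — over.
Trying y = 0.687 m: A³/T = 0.5636 — close enough.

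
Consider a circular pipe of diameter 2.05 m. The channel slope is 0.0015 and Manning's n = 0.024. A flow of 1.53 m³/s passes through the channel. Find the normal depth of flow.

y_n = 0.962 m

Manning's equation rearranged: A R^(2/3) = nQ / (1·√S) = 0.024 × 1.53 / (√0.0015) = 0.9481.
Trying y = 1.19 m: A R^(2/3) = 1.349 — high.
Trying y = 0.831 m: A R^(2/3) = 0.7299 — low.
Trying y = 0.962 m: A R^(2/3) = 0.9477 — matches.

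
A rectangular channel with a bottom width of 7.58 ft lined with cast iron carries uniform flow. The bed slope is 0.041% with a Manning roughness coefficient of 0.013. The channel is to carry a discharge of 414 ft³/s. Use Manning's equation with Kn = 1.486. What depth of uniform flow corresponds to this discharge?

y_n = 11.7 ft

Manning's equation rearranged: A R^(2/3) = nQ / (1.486·√S) = 0.013 × 414 / (1.486 × √0.00041) = 178.9.
Trying y = 10.2 ft: A R^(2/3) = 152.2 — low.
Trying y = 14.2 ft: A R^(2/3) = 223.5 — high.
Trying y = 11.7 ft: A R^(2/3) = 178.8 — ≈ 178.9.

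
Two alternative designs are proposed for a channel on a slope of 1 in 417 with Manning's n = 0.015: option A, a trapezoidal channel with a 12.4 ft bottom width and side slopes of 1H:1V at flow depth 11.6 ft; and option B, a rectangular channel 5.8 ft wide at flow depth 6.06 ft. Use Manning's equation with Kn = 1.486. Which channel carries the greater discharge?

Channel A: With bottom width b = 12.4 ft and side slope z = 1: A = (b + zy)y = (12.4 + 1×11.6)×11.6 = 278.4 ft²; P = b + 2y√(1+z²) = 12.4 + 2×11.6×1.414 = 45.21 ft. Hydraulic radius R = A/P = 278.4/45.21 = 6.158 ft. Q_A = (1.486/0.015)·278.4·6.158^(2/3)·√0.002398 = 4538 ft³/s.
Channel B: Flow area A = b·y = 5.8 × 6.06 = 35.15 ft². Wetted perimeter P = b + 2y = 5.8 + 2×6.06 = 17.92 ft. Hydraulic radius R = A/P = 35.15/17.92 = 1.961 ft. Q_B = (1.486/0.015)·35.15·1.961^(2/3)·√0.002398 = 267.2 ft³/s.
Q_A = 4538 ft³/s vs Q_B = 267.2 ft³/s, so channel A carries more.

channel A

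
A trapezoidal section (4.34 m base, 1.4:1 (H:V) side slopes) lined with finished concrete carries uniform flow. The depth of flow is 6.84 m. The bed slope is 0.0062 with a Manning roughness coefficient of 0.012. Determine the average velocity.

V = 14.9 m/s

With bottom width b = 4.34 m and side slope z = 1.4: A = (b + zy)y = (4.34 + 1.4×6.84)×6.84 = 95.19 m²; P = b + 2y√(1+z²) = 4.34 + 2×6.84×1.72 = 27.88 m.
Hydraulic radius R = A/P = 95.19/27.88 = 3.415 m.
From Manning's equation, V = (1/n) R^(2/3) S^(1/2) = (1/0.012) × 3.415^(2/3) × 0.0062^(1/2) = 14.9 m/s.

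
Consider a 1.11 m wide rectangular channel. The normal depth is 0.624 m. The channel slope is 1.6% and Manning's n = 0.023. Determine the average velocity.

Flow area A = b·y = 1.11 × 0.624 = 0.6926 m². Wetted perimeter P = b + 2y = 1.11 + 2×0.624 = 2.358 m.
Hydraulic radius R = A/P = 0.6926/2.358 = 0.2937 m.
From Manning's equation, V = (1/n) R^(2/3) S^(1/2) = (1/0.023) × 0.2937^(2/3) × 0.016^(1/2) = 2.43 m/s.

V = 2.43 m/s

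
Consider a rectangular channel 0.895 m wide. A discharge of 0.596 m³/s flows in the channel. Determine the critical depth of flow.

For a rectangular channel, critical depth y_c = (q²/g)^(1/3) where q = Q/b = 0.596/0.895 = 0.6659 m²/s.
So y_c = (0.6659²/9.81)^(1/3) = 0.356 m.

y_c = 0.356 m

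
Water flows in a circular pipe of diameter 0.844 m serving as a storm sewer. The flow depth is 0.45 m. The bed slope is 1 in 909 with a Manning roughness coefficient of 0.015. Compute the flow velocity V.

For a circular section of diameter D = 0.844 m at depth y = 0.45 m, the central angle is θ = 2 arccos(1 − 2y/D) = 3.274 rad. Then A = (D²/8)(θ − sin θ) = 0.3033 m² and P = Dθ/2 = 1.382 m.
Hydraulic radius R = A/P = 0.3033/1.382 = 0.2195 m.
From Manning's equation, V = (1/n) R^(2/3) S^(1/2) = (1/0.015) × 0.2195^(2/3) × 0.0011^(1/2) = 0.805 m/s.

V = 0.805 m/s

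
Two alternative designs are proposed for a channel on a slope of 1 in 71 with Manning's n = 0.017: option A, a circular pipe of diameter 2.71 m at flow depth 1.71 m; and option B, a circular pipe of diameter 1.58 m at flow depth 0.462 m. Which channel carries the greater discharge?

Channel A: For a circular section of diameter D = 2.71 m at depth y = 1.71 m, the central angle is θ = 2 arccos(1 − 2y/D) = 3.672 rad. Then A = (D²/8)(θ − sin θ) = 3.835 m² and P = Dθ/2 = 4.975 m. Hydraulic radius R = A/P = 3.835/4.975 = 0.7708 m. Q_A = (1/0.017)·3.835·0.7708^(2/3)·√0.01408 = 22.51 m³/s.
Channel B: For a circular section of diameter D = 1.58 m at depth y = 0.462 m, the central angle is θ = 2 arccos(1 − 2y/D) = 2.285 rad. Then A = (D²/8)(θ − sin θ) = 0.4774 m² and P = Dθ/2 = 1.805 m. Hydraulic radius R = A/P = 0.4774/1.805 = 0.2644 m. Q_B = (1/0.017)·0.4774·0.2644^(2/3)·√0.01408 = 1.373 m³/s.
Q_A = 22.51 m³/s vs Q_B = 1.373 m³/s, so channel A carries more.

channel A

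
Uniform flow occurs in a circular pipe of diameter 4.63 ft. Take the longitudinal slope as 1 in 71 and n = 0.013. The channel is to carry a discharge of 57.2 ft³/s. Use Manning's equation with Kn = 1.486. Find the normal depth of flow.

Manning's equation rearranged: A R^(2/3) = nQ / (1.486·√S) = 0.013 × 57.2 / (1.486 × √0.01408) = 4.216.
Trying y = 1.03 ft: A R^(2/3) = 2.014 — low.
Trying y = 1.5 ft: A R^(2/3) = 4.214 — matches.

y_n = 1.5 ft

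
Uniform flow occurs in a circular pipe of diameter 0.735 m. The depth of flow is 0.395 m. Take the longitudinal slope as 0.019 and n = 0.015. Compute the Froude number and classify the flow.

supercritical

For a circular section of diameter D = 0.735 m at depth y = 0.395 m, the central angle is θ = 2 arccos(1 − 2y/D) = 3.291 rad. Then A = (D²/8)(θ − sin θ) = 0.2323 m² and P = Dθ/2 = 1.21 m.
Hydraulic radius R = A/P = 0.2323/1.21 = 0.1921 m.
V = (1/n) R^(2/3) √S = (1/0.015) × 0.1921^(2/3) × √0.019 = 3.059 m/s. Hydraulic depth D_h = A/T = 0.2323/0.7329 = 0.317 m.
Froude number Fr = V/√(g·D_h) = 3.059/√(9.81×0.317) = 1.73, which is greater than 1, so the flow is supercritical.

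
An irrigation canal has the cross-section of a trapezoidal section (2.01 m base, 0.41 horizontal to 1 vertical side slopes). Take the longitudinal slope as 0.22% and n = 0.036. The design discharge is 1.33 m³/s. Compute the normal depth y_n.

Manning's equation rearranged: A R^(2/3) = nQ / (1·√S) = 0.036 × 1.33 / (√0.0022) = 1.021.
Try y = 0.583 m: A R^(2/3) = 0.7129 — short.
Try y = 0.884 m: A R^(2/3) = 1.382 — over.
Try y = 0.731 m: A R^(2/3) = 1.021 — ≈ 1.021.

y_n = 0.731 m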